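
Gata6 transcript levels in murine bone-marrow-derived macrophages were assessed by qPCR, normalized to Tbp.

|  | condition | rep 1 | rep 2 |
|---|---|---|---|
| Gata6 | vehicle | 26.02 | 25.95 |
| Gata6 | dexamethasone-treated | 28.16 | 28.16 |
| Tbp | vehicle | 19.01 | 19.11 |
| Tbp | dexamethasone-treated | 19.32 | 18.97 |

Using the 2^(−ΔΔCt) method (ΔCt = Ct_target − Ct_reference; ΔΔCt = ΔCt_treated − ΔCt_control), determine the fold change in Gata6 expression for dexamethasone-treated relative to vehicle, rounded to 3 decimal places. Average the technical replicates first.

Mean Ct: Gata6 vehicle 25.985; Gata6 dexamethasone-treated 28.160; Tbp vehicle 19.060; Tbp dexamethasone-treated 19.145
ΔCt(vehicle) = 25.985 − 19.060 = 6.925
ΔCt(dexamethasone-treated) = 28.160 − 19.145 = 9.015
ΔΔCt = 9.015 − 6.925 = 2.090
Fold change = 2^(−2.090) = 0.2349

0.235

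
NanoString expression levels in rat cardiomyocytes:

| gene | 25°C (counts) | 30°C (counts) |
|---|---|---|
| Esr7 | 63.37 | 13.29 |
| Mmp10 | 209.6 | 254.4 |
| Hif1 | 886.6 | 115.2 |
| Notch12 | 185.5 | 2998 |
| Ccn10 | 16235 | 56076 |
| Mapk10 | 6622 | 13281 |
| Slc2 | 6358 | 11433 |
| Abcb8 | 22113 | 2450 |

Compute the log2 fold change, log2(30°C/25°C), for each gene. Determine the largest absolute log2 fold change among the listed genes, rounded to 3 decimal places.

log2(13.29/63.37) = -2.253  (Esr7)
log2(254.4/209.6) = 0.279  (Mmp10)
log2(115.2/886.6) = -2.944  (Hif1)
log2(2998/185.5) = 4.015  (Notch12)
log2(56076/16235) = 1.788  (Ccn10)
log2(13281/6622) = 1.004  (Mapk10)
log2(11433/6358) = 0.847  (Slc2)
log2(2450/22113) = -3.174  (Abcb8)
The largest magnitude belongs to Notch12.

4.015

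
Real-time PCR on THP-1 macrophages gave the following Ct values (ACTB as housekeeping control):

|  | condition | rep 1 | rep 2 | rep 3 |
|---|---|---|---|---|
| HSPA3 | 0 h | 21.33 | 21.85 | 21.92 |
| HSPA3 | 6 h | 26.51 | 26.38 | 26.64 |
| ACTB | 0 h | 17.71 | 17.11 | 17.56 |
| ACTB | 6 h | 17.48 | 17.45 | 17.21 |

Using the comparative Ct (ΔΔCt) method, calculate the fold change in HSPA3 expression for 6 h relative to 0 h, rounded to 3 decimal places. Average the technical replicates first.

Mean Ct: HSPA3 0 h 21.700; HSPA3 6 h 26.510; ACTB 0 h 17.460; ACTB 6 h 17.380
ΔCt(0 h) = 21.700 − 17.460 = 4.240
ΔCt(6 h) = 26.510 − 17.380 = 9.130
ΔΔCt = 9.130 − 4.240 = 4.890
Fold change = 2^(−4.890) = 0.0337

0.034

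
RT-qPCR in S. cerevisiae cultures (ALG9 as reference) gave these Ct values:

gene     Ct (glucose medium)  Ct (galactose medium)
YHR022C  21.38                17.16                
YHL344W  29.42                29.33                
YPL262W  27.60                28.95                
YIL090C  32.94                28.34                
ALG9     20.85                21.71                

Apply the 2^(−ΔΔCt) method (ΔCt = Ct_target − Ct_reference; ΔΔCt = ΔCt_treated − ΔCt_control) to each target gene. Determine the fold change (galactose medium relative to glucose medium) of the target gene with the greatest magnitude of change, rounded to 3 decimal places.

YHR022C: ΔΔCt = (17.16−21.71) − (21.38−20.85) = -4.55 − 0.53 = -5.08; fold change = 2^5.08 = 33.825
YHL344W: ΔΔCt = (29.33−21.71) − (29.42−20.85) = 7.62 − 8.57 = -0.95; fold change = 2^0.95 = 1.932
YPL262W: ΔΔCt = (28.95−21.71) − (27.60−20.85) = 7.24 − 6.75 = 0.49; fold change = 2^-0.49 = 0.712
YIL090C: ΔΔCt = (28.34−21.71) − (32.94−20.85) = 6.63 − 12.09 = -5.46; fold change = 2^5.46 = 44.017
YIL090C has the largest |ΔΔCt| = 5.46.

44.017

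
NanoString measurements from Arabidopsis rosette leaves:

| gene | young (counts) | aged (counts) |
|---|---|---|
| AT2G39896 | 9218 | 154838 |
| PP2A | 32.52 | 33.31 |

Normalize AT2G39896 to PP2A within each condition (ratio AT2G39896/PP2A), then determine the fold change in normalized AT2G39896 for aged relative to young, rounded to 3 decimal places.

16.399

AT2G39896/PP2A (young) = 9218 / 32.52 = 283.46
AT2G39896/PP2A (aged) = 154838 / 33.31 = 4648.4
Fold change = 4648.4 / 283.46 = 16.3990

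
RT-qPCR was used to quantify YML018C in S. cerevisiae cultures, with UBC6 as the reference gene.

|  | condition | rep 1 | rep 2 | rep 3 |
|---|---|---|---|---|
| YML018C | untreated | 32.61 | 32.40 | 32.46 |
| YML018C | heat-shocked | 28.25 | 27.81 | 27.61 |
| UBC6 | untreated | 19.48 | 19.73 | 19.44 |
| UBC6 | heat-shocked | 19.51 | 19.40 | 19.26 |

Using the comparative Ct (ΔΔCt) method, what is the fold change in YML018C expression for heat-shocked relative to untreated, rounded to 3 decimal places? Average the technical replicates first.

Mean Ct: YML018C untreated 32.490; YML018C heat-shocked 27.890; UBC6 untreated 19.550; UBC6 heat-shocked 19.390
ΔCt(untreated) = 32.490 − 19.550 = 12.940
ΔCt(heat-shocked) = 27.890 − 19.390 = 8.500
ΔΔCt = 8.500 − 12.940 = -4.440
Fold change = 2^(−(-4.440)) = 2^4.440 = 21.7057

21.706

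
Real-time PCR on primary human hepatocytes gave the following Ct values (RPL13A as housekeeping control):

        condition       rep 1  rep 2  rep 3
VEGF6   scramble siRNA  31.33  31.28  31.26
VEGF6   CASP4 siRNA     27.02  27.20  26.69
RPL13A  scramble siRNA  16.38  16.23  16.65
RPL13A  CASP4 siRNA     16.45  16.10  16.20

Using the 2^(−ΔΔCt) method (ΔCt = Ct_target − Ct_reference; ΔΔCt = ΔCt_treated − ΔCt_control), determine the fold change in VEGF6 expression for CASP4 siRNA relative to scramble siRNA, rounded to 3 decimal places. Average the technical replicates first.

Mean Ct: VEGF6 scramble siRNA 31.290; VEGF6 CASP4 siRNA 26.970; RPL13A scramble siRNA 16.420; RPL13A CASP4 siRNA 16.250
ΔCt(scramble siRNA) = 31.290 − 16.420 = 14.870
ΔCt(CASP4 siRNA) = 26.970 − 16.250 = 10.720
ΔΔCt = 10.720 − 14.870 = -4.150
Fold change = 2^(−(-4.150)) = 2^4.150 = 17.7531

17.753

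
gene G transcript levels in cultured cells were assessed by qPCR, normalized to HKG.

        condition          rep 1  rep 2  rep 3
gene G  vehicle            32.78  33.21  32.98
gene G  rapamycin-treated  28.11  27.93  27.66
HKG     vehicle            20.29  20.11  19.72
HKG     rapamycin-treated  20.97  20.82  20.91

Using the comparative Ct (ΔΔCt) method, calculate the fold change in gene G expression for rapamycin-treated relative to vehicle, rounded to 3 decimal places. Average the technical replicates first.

61.820

Mean Ct: gene G vehicle 32.990; gene G rapamycin-treated 27.900; HKG vehicle 20.040; HKG rapamycin-treated 20.900
ΔCt(vehicle) = 32.990 − 20.040 = 12.950
ΔCt(rapamycin-treated) = 27.900 − 20.900 = 7.000
ΔΔCt = 7.000 − 12.950 = -5.950
Fold change = 2^(−(-5.950)) = 2^5.950 = 61.8199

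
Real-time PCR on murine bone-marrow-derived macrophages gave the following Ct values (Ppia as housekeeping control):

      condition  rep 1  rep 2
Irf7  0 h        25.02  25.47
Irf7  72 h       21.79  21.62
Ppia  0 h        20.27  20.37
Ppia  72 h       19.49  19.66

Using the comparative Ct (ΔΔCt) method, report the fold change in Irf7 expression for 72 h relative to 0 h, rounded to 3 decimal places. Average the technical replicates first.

Mean Ct: Irf7 0 h 25.245; Irf7 72 h 21.705; Ppia 0 h 20.320; Ppia 72 h 19.575
ΔCt(0 h) = 25.245 − 20.320 = 4.925
ΔCt(72 h) = 21.705 − 19.575 = 2.130
ΔΔCt = 2.130 − 4.925 = -2.795
Fold change = 2^(−(-2.795)) = 2^2.795 = 6.9403

6.940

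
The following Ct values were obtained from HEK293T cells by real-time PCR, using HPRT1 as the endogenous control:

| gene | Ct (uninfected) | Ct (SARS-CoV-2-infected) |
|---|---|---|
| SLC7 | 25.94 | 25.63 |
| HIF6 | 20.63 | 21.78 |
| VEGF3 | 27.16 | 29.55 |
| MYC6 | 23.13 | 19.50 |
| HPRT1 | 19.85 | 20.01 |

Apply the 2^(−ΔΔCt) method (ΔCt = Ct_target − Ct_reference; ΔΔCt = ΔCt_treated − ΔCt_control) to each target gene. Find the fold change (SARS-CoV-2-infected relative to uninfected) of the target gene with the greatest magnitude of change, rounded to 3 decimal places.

13.833

SLC7: ΔΔCt = (25.63−20.01) − (25.94−19.85) = 5.62 − 6.09 = -0.47; fold change = 2^0.47 = 1.385
HIF6: ΔΔCt = (21.78−20.01) − (20.63−19.85) = 1.77 − 0.78 = 0.99; fold change = 2^-0.99 = 0.503
VEGF3: ΔΔCt = (29.55−20.01) − (27.16−19.85) = 9.54 − 7.31 = 2.23; fold change = 2^-2.23 = 0.213
MYC6: ΔΔCt = (19.50−20.01) − (23.13−19.85) = -0.51 − 3.28 = -3.79; fold change = 2^3.79 = 13.833
MYC6 has the largest |ΔΔCt| = 3.79.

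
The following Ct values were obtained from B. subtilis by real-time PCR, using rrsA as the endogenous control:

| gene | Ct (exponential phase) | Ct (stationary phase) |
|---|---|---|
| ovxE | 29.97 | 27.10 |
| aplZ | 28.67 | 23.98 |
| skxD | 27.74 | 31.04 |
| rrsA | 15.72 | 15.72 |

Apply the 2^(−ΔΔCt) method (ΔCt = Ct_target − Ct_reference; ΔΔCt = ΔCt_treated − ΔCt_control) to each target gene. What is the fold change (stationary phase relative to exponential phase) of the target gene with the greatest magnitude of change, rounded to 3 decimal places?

ovxE: ΔΔCt = (27.10−15.72) − (29.97−15.72) = 11.38 − 14.25 = -2.87; fold change = 2^2.87 = 7.311
aplZ: ΔΔCt = (23.98−15.72) − (28.67−15.72) = 8.26 − 12.95 = -4.69; fold change = 2^4.69 = 25.813
skxD: ΔΔCt = (31.04−15.72) − (27.74−15.72) = 15.32 − 12.02 = 3.30; fold change = 2^-3.30 = 0.102
aplZ has the largest |ΔΔCt| = 4.69.

25.813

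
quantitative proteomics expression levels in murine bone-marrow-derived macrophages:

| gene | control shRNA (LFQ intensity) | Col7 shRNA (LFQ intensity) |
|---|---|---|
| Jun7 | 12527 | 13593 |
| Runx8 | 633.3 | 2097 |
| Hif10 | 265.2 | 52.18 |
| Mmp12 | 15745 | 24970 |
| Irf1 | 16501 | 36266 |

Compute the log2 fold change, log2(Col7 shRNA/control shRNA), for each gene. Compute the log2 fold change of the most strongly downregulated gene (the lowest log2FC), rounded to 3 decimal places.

-2.346

log2(13593/12527) = 0.118  (Jun7)
log2(2097/633.3) = 1.727  (Runx8)
log2(52.18/265.2) = -2.346  (Hif10)
log2(24970/15745) = 0.665  (Mmp12)
log2(36266/16501) = 1.136  (Irf1)
Hif10 is most strongly downregulated.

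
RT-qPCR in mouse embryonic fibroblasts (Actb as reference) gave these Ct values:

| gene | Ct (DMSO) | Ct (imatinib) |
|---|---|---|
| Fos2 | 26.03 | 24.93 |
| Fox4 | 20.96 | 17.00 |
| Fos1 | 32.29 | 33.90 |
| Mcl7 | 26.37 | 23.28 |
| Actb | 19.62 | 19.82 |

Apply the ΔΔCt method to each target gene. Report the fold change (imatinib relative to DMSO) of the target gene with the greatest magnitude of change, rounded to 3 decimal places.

Fos2: ΔΔCt = (24.93−19.82) − (26.03−19.62) = 5.11 − 6.41 = -1.30; fold change = 2^1.30 = 2.462
Fox4: ΔΔCt = (17.00−19.82) − (20.96−19.62) = -2.82 − 1.34 = -4.16; fold change = 2^4.16 = 17.877
Fos1: ΔΔCt = (33.90−19.82) − (32.29−19.62) = 14.08 − 12.67 = 1.41; fold change = 2^-1.41 = 0.376
Mcl7: ΔΔCt = (23.28−19.82) − (26.37−19.62) = 3.46 − 6.75 = -3.29; fold change = 2^3.29 = 9.781
Fox4 has the largest |ΔΔCt| = 4.16.

17.877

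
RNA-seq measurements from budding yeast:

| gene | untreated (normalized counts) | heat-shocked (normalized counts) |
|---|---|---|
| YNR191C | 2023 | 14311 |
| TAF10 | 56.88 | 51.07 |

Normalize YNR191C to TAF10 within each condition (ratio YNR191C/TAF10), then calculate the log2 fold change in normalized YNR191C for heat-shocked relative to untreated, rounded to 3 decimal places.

YNR191C/TAF10 (untreated) = 2023 / 56.88 = 35.566
YNR191C/TAF10 (heat-shocked) = 14311 / 51.07 = 280.22
Fold change = 280.22 / 35.566 = 7.8789
log2(7.8789) = 2.9780

2.978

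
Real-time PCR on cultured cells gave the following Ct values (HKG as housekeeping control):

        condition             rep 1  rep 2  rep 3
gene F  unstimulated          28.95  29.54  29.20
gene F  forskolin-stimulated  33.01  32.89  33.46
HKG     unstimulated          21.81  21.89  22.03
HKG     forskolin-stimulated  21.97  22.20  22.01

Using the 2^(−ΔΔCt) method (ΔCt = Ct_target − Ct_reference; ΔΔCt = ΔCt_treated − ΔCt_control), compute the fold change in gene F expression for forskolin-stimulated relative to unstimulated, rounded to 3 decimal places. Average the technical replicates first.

0.075

Mean Ct: gene F unstimulated 29.230; gene F forskolin-stimulated 33.120; HKG unstimulated 21.910; HKG forskolin-stimulated 22.060
ΔCt(unstimulated) = 29.230 − 21.910 = 7.320
ΔCt(forskolin-stimulated) = 33.120 − 22.060 = 11.060
ΔΔCt = 11.060 − 7.320 = 3.740
Fold change = 2^(−3.740) = 0.0748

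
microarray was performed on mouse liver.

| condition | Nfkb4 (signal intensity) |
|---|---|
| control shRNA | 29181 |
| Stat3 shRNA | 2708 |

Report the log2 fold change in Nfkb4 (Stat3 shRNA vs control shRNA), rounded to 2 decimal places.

Fold change = 2708 / 29181 = 0.0928
log2(0.0928) = -3.430

-3.43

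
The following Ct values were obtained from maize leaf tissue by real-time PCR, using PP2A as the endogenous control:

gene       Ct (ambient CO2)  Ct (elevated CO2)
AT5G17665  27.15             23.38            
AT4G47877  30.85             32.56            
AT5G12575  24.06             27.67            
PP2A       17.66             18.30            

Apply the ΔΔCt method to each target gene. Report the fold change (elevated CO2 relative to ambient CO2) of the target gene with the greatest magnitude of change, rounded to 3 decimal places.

21.259

AT5G17665: ΔΔCt = (23.38−18.30) − (27.15−17.66) = 5.08 − 9.49 = -4.41; fold change = 2^4.41 = 21.259
AT4G47877: ΔΔCt = (32.56−18.30) − (30.85−17.66) = 14.26 − 13.19 = 1.07; fold change = 2^-1.07 = 0.476
AT5G12575: ΔΔCt = (27.67−18.30) − (24.06−17.66) = 9.37 − 6.40 = 2.97; fold change = 2^-2.97 = 0.128
AT5G17665 has the largest |ΔΔCt| = 4.41.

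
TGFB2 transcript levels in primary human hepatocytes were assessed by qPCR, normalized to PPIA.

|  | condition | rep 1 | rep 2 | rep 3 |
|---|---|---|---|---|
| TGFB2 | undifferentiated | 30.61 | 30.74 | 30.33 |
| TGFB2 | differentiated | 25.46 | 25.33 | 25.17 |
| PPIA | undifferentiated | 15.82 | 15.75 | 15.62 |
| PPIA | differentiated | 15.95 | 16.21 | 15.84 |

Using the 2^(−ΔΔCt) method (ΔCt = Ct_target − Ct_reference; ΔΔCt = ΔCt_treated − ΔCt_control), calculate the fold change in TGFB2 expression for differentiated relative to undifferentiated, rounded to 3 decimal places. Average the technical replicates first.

45.570

Mean Ct: TGFB2 undifferentiated 30.560; TGFB2 differentiated 25.320; PPIA undifferentiated 15.730; PPIA differentiated 16.000
ΔCt(undifferentiated) = 30.560 − 15.730 = 14.830
ΔCt(differentiated) = 25.320 − 16.000 = 9.320
ΔΔCt = 9.320 − 14.830 = -5.510
Fold change = 2^(−(-5.510)) = 2^5.510 = 45.5696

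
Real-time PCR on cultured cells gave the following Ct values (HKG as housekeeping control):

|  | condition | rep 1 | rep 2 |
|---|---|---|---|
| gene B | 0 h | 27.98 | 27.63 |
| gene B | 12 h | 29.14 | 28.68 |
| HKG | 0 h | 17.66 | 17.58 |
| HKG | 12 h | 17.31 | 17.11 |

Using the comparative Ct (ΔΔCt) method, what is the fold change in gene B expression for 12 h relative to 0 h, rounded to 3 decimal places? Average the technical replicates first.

0.350

Mean Ct: gene B 0 h 27.805; gene B 12 h 28.910; HKG 0 h 17.620; HKG 12 h 17.210
ΔCt(0 h) = 27.805 − 17.620 = 10.185
ΔCt(12 h) = 28.910 − 17.210 = 11.700
ΔΔCt = 11.700 − 10.185 = 1.515
Fold change = 2^(−1.515) = 0.3499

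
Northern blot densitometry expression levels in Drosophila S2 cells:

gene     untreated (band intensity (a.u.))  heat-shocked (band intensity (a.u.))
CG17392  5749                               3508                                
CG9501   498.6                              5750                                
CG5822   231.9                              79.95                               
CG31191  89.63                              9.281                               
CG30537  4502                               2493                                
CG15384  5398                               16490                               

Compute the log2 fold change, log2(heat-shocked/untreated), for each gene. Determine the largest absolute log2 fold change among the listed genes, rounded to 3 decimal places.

3.528

log2(3508/5749) = -0.713  (CG17392)
log2(5750/498.6) = 3.528  (CG9501)
log2(79.95/231.9) = -1.536  (CG5822)
log2(9.281/89.63) = -3.272  (CG31191)
log2(2493/4502) = -0.853  (CG30537)
log2(16490/5398) = 1.611  (CG15384)
The largest magnitude belongs to CG9501.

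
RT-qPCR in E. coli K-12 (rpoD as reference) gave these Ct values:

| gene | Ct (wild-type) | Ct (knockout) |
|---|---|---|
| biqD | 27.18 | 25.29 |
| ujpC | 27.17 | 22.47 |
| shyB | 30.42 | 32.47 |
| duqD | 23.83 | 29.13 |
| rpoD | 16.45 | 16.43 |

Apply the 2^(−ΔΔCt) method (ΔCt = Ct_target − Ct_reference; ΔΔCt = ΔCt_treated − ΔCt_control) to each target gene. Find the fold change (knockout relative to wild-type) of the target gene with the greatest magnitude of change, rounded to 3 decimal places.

biqD: ΔΔCt = (25.29−16.43) − (27.18−16.45) = 8.86 − 10.73 = -1.87; fold change = 2^1.87 = 3.655
ujpC: ΔΔCt = (22.47−16.43) − (27.17−16.45) = 6.04 − 10.72 = -4.68; fold change = 2^4.68 = 25.634
shyB: ΔΔCt = (32.47−16.43) − (30.42−16.45) = 16.04 − 13.97 = 2.07; fold change = 2^-2.07 = 0.238
duqD: ΔΔCt = (29.13−16.43) − (23.83−16.45) = 12.70 − 7.38 = 5.32; fold change = 2^-5.32 = 0.025
duqD has the largest |ΔΔCt| = 5.32.

0.025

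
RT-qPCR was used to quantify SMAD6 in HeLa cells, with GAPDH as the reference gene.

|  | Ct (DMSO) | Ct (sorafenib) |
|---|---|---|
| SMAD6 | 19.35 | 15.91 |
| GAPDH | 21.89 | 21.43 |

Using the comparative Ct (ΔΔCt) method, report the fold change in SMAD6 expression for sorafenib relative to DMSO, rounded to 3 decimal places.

ΔCt(DMSO) = 19.350 − 21.890 = -2.540
ΔCt(sorafenib) = 15.910 − 21.430 = -5.520
ΔΔCt = -5.520 − (-2.540) = -2.980
Fold change = 2^(−(-2.980)) = 2^2.980 = 7.8899

7.890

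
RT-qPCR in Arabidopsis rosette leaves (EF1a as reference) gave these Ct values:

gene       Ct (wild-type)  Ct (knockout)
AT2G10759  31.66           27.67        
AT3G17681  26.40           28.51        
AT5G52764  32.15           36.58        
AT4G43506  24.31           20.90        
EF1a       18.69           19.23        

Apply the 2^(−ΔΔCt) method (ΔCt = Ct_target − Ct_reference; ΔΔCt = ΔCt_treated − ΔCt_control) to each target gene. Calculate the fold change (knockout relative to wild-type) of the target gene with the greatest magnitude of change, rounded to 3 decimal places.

23.103

AT2G10759: ΔΔCt = (27.67−19.23) − (31.66−18.69) = 8.44 − 12.97 = -4.53; fold change = 2^4.53 = 23.103
AT3G17681: ΔΔCt = (28.51−19.23) − (26.40−18.69) = 9.28 − 7.71 = 1.57; fold change = 2^-1.57 = 0.337
AT5G52764: ΔΔCt = (36.58−19.23) − (32.15−18.69) = 17.35 − 13.46 = 3.89; fold change = 2^-3.89 = 0.067
AT4G43506: ΔΔCt = (20.90−19.23) − (24.31−18.69) = 1.67 − 5.62 = -3.95; fold change = 2^3.95 = 15.455
AT2G10759 has the largest |ΔΔCt| = 4.53.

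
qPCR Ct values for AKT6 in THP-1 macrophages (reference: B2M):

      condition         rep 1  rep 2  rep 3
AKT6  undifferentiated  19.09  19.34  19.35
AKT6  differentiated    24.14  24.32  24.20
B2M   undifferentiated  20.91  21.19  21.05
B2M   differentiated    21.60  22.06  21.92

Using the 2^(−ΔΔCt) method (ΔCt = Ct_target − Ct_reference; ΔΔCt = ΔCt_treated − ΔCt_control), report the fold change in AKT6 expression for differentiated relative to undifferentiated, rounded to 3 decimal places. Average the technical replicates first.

Mean Ct: AKT6 undifferentiated 19.260; AKT6 differentiated 24.220; B2M undifferentiated 21.050; B2M differentiated 21.860
ΔCt(undifferentiated) = 19.260 − 21.050 = -1.790
ΔCt(differentiated) = 24.220 − 21.860 = 2.360
ΔΔCt = 2.360 − (-1.790) = 4.150
Fold change = 2^(−4.150) = 0.0563

0.056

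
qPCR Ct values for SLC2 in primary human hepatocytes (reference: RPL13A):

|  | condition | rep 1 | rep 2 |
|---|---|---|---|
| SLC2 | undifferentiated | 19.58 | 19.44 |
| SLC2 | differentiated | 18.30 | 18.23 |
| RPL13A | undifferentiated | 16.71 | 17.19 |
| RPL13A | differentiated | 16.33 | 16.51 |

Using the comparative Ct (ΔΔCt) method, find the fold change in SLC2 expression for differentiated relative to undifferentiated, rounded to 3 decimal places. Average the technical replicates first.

Mean Ct: SLC2 undifferentiated 19.510; SLC2 differentiated 18.265; RPL13A undifferentiated 16.950; RPL13A differentiated 16.420
ΔCt(undifferentiated) = 19.510 − 16.950 = 2.560
ΔCt(differentiated) = 18.265 − 16.420 = 1.845
ΔΔCt = 1.845 − 2.560 = -0.715
Fold change = 2^(−(-0.715)) = 2^0.715 = 1.6415

1.641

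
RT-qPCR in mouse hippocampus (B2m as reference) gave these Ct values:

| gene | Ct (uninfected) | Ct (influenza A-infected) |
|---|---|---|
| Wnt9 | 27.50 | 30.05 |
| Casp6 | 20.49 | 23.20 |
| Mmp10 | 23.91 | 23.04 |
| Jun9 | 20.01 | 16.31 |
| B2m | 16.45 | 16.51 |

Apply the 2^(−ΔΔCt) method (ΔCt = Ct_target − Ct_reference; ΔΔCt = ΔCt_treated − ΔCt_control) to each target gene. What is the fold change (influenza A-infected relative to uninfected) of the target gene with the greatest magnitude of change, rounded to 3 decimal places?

13.548

Wnt9: ΔΔCt = (30.05−16.51) − (27.50−16.45) = 13.54 − 11.05 = 2.49; fold change = 2^-2.49 = 0.178
Casp6: ΔΔCt = (23.20−16.51) − (20.49−16.45) = 6.69 − 4.04 = 2.65; fold change = 2^-2.65 = 0.159
Mmp10: ΔΔCt = (23.04−16.51) − (23.91−16.45) = 6.53 − 7.46 = -0.93; fold change = 2^0.93 = 1.905
Jun9: ΔΔCt = (16.31−16.51) − (20.01−16.45) = -0.20 − 3.56 = -3.76; fold change = 2^3.76 = 13.548
Jun9 has the largest |ΔΔCt| = 3.76.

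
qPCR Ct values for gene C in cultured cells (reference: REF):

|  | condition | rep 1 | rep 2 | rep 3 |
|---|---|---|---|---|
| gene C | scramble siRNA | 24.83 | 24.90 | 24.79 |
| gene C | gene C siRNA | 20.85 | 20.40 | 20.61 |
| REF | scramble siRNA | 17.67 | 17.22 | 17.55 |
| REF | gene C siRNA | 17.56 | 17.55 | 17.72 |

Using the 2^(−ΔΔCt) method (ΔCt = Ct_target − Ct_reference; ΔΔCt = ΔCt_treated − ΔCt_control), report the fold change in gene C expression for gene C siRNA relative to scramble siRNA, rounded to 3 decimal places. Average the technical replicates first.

20.393

Mean Ct: gene C scramble siRNA 24.840; gene C gene C siRNA 20.620; REF scramble siRNA 17.480; REF gene C siRNA 17.610
ΔCt(scramble siRNA) = 24.840 − 17.480 = 7.360
ΔCt(gene C siRNA) = 20.620 − 17.610 = 3.010
ΔΔCt = 3.010 − 7.360 = -4.350
Fold change = 2^(−(-4.350)) = 2^4.350 = 20.3930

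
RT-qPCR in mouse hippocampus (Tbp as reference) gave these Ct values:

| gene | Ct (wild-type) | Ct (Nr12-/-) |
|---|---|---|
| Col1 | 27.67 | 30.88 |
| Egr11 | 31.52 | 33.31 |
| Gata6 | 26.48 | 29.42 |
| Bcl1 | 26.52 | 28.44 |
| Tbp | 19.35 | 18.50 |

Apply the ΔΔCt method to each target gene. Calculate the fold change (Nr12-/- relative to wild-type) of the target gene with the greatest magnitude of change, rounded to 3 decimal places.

0.060

Col1: ΔΔCt = (30.88−18.50) − (27.67−19.35) = 12.38 − 8.32 = 4.06; fold change = 2^-4.06 = 0.060
Egr11: ΔΔCt = (33.31−18.50) − (31.52−19.35) = 14.81 − 12.17 = 2.64; fold change = 2^-2.64 = 0.160
Gata6: ΔΔCt = (29.42−18.50) − (26.48−19.35) = 10.92 − 7.13 = 3.79; fold change = 2^-3.79 = 0.072
Bcl1: ΔΔCt = (28.44−18.50) − (26.52−19.35) = 9.94 − 7.17 = 2.77; fold change = 2^-2.77 = 0.147
Col1 has the largest |ΔΔCt| = 4.06.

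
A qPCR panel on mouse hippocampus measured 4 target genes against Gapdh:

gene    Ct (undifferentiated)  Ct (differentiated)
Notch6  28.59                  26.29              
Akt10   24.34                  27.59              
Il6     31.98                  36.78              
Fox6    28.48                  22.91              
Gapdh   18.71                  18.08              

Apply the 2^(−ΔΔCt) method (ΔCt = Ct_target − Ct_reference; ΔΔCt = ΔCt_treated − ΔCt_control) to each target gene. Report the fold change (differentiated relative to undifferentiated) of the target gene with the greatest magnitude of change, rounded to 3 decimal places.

Notch6: ΔΔCt = (26.29−18.08) − (28.59−18.71) = 8.21 − 9.88 = -1.67; fold change = 2^1.67 = 3.182
Akt10: ΔΔCt = (27.59−18.08) − (24.34−18.71) = 9.51 − 5.63 = 3.88; fold change = 2^-3.88 = 0.068
Il6: ΔΔCt = (36.78−18.08) − (31.98−18.71) = 18.70 − 13.27 = 5.43; fold change = 2^-5.43 = 0.023
Fox6: ΔΔCt = (22.91−18.08) − (28.48−18.71) = 4.83 − 9.77 = -4.94; fold change = 2^4.94 = 30.696
Il6 has the largest |ΔΔCt| = 5.43.

0.023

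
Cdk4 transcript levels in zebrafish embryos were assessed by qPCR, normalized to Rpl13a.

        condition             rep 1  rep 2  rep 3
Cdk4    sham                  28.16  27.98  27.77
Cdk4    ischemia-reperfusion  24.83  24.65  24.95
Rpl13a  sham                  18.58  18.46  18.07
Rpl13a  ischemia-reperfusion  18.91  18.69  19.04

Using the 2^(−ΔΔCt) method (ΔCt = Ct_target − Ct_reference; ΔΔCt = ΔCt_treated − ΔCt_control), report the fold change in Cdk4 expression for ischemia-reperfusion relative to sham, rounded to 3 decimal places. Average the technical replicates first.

12.729

Mean Ct: Cdk4 sham 27.970; Cdk4 ischemia-reperfusion 24.810; Rpl13a sham 18.370; Rpl13a ischemia-reperfusion 18.880
ΔCt(sham) = 27.970 − 18.370 = 9.600
ΔCt(ischemia-reperfusion) = 24.810 − 18.880 = 5.930
ΔΔCt = 5.930 − 9.600 = -3.670
Fold change = 2^(−(-3.670)) = 2^3.670 = 12.7286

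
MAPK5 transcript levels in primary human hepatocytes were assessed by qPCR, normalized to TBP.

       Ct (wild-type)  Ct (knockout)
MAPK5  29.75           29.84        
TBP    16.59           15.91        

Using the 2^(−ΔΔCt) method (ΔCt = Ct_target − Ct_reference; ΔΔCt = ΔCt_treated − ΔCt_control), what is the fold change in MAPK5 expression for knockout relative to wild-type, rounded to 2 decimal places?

0.59

ΔCt(wild-type) = 29.750 − 16.590 = 13.160
ΔCt(knockout) = 29.840 − 15.910 = 13.930
ΔΔCt = 13.930 − 13.160 = 0.770
Fold change = 2^(−0.770) = 0.586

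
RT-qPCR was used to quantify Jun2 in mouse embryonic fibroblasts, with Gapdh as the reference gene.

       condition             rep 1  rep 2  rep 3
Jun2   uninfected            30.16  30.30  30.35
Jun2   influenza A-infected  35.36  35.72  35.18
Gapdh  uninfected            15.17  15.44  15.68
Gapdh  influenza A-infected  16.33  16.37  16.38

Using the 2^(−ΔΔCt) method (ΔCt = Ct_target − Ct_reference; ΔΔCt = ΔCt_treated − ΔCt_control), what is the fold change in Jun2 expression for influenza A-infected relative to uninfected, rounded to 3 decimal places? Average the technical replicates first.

0.054

Mean Ct: Jun2 uninfected 30.270; Jun2 influenza A-infected 35.420; Gapdh uninfected 15.430; Gapdh influenza A-infected 16.360
ΔCt(uninfected) = 30.270 − 15.430 = 14.840
ΔCt(influenza A-infected) = 35.420 − 16.360 = 19.060
ΔΔCt = 19.060 − 14.840 = 4.220
Fold change = 2^(−4.220) = 0.0537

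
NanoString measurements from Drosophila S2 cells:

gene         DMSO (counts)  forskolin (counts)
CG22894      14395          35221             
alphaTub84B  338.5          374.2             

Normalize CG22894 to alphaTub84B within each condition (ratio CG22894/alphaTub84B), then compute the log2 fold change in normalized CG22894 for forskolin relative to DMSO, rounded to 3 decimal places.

1.146

CG22894/alphaTub84B (DMSO) = 14395 / 338.5 = 42.526
CG22894/alphaTub84B (forskolin) = 35221 / 374.2 = 94.123
Fold change = 94.123 / 42.526 = 2.2133
log2(2.2133) = 1.1462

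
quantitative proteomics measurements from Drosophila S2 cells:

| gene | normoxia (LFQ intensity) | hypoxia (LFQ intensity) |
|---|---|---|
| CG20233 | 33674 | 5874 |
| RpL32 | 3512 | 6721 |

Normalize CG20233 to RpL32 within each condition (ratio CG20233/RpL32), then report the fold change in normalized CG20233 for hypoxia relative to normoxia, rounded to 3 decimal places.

0.091

CG20233/RpL32 (normoxia) = 33674 / 3512 = 9.5883
CG20233/RpL32 (hypoxia) = 5874 / 6721 = 0.87398
Fold change = 0.87398 / 9.5883 = 0.0912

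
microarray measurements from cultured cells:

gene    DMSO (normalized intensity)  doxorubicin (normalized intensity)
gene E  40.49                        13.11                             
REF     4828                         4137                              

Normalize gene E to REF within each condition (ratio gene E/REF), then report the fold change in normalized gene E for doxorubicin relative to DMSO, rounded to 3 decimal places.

gene E/REF (DMSO) = 40.49 / 4828 = 0.0083865
gene E/REF (doxorubicin) = 13.11 / 4137 = 0.003169
Fold change = 0.003169 / 0.0083865 = 0.3779

0.378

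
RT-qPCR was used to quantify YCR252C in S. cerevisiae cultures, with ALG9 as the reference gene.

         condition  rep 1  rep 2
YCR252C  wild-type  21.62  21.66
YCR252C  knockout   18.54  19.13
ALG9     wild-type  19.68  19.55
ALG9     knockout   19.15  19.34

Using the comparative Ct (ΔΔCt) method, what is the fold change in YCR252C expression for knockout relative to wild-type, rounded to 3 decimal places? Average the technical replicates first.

5.408

Mean Ct: YCR252C wild-type 21.640; YCR252C knockout 18.835; ALG9 wild-type 19.615; ALG9 knockout 19.245
ΔCt(wild-type) = 21.640 − 19.615 = 2.025
ΔCt(knockout) = 18.835 − 19.245 = -0.410
ΔΔCt = -0.410 − 2.025 = -2.435
Fold change = 2^(−(-2.435)) = 2^2.435 = 5.4076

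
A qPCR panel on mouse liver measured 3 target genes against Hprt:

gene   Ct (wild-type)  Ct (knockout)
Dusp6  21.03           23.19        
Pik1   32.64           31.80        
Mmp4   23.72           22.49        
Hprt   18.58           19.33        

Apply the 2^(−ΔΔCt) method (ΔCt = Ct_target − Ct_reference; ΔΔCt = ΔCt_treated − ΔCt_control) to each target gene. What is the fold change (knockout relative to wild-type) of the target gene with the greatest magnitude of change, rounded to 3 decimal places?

Dusp6: ΔΔCt = (23.19−19.33) − (21.03−18.58) = 3.86 − 2.45 = 1.41; fold change = 2^-1.41 = 0.376
Pik1: ΔΔCt = (31.80−19.33) − (32.64−18.58) = 12.47 − 14.06 = -1.59; fold change = 2^1.59 = 3.010
Mmp4: ΔΔCt = (22.49−19.33) − (23.72−18.58) = 3.16 − 5.14 = -1.98; fold change = 2^1.98 = 3.945
Mmp4 has the largest |ΔΔCt| = 1.98.

3.945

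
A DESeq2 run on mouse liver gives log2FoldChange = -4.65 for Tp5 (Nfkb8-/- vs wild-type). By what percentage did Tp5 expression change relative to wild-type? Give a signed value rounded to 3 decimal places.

-96.017%

Fold change = 2^(-4.65) = 0.0398
Percent change = (FC − 1) × 100% = (0.0398 − 1) × 100 = -96.017%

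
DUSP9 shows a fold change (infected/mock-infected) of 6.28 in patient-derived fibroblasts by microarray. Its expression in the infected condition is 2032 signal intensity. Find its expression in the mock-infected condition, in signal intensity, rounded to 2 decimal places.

323.57

mock-infected expression = 2032 / 6.28 = 323.57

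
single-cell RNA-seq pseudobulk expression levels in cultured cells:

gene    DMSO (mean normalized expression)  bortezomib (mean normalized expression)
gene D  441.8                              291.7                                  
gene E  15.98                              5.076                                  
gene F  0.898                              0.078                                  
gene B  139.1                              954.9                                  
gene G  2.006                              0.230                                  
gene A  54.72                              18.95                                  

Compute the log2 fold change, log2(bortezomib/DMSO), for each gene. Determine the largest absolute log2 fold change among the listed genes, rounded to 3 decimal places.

log2(291.7/441.8) = -0.599  (gene D)
log2(5.076/15.98) = -1.655  (gene E)
log2(0.078/0.898) = -3.525  (gene F)
log2(954.9/139.1) = 2.779  (gene B)
log2(0.230/2.006) = -3.125  (gene G)
log2(18.95/54.72) = -1.530  (gene A)
The largest magnitude belongs to gene F.

3.525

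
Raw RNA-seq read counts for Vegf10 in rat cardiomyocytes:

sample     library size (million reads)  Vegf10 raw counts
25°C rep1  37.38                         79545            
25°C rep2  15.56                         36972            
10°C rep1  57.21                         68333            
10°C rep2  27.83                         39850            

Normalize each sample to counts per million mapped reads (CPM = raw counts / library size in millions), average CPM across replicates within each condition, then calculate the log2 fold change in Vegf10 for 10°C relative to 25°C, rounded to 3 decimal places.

CPM(25°C rep1) = 79545 / 37.38 = 2128.0096
CPM(25°C rep2) = 36972 / 15.56 = 2376.0925
CPM(10°C rep1) = 68333 / 57.21 = 1194.4241
CPM(10°C rep2) = 39850 / 27.83 = 1431.9080
mean CPM(25°C) = 2252.0511; mean CPM(10°C) = 1313.1660
Fold change = 1313.1660 / 2252.0511 = 0.58310
log2(0.58310) = -0.7782

-0.778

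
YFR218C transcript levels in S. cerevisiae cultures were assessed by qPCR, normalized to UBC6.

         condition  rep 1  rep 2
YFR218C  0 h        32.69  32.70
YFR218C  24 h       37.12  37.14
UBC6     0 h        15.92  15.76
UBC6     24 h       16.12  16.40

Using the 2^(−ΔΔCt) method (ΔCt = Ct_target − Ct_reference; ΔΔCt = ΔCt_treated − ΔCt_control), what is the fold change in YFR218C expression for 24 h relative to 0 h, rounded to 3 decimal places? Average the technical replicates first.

0.062

Mean Ct: YFR218C 0 h 32.695; YFR218C 24 h 37.130; UBC6 0 h 15.840; UBC6 24 h 16.260
ΔCt(0 h) = 32.695 − 15.840 = 16.855
ΔCt(24 h) = 37.130 − 16.260 = 20.870
ΔΔCt = 20.870 − 16.855 = 4.015
Fold change = 2^(−4.015) = 0.0619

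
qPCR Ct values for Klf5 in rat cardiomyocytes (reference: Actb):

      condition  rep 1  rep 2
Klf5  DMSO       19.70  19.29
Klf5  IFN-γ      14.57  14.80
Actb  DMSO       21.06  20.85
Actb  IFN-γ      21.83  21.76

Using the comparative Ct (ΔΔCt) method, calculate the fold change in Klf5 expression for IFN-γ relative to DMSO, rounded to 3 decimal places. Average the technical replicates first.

50.213

Mean Ct: Klf5 DMSO 19.495; Klf5 IFN-γ 14.685; Actb DMSO 20.955; Actb IFN-γ 21.795
ΔCt(DMSO) = 19.495 − 20.955 = -1.460
ΔCt(IFN-γ) = 14.685 − 21.795 = -7.110
ΔΔCt = -7.110 − (-1.460) = -5.650
Fold change = 2^(−(-5.650)) = 2^5.650 = 50.2134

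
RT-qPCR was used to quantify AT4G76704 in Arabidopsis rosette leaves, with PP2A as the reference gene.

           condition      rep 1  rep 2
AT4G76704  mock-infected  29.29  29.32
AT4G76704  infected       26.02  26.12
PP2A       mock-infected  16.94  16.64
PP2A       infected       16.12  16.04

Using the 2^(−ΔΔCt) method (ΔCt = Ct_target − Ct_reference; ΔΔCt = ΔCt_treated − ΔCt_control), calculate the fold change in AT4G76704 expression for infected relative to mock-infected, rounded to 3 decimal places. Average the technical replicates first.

Mean Ct: AT4G76704 mock-infected 29.305; AT4G76704 infected 26.070; PP2A mock-infected 16.790; PP2A infected 16.080
ΔCt(mock-infected) = 29.305 − 16.790 = 12.515
ΔCt(infected) = 26.070 − 16.080 = 9.990
ΔΔCt = 9.990 − 12.515 = -2.525
Fold change = 2^(−(-2.525)) = 2^2.525 = 5.7557

5.756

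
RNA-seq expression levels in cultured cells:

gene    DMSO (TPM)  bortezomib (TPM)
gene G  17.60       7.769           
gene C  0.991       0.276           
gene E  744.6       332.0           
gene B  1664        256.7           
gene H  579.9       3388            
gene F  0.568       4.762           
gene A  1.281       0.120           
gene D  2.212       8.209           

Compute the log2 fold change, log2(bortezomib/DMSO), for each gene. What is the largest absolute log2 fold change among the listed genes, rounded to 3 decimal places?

log2(7.769/17.60) = -1.180  (gene G)
log2(0.276/0.991) = -1.844  (gene C)
log2(332.0/744.6) = -1.165  (gene E)
log2(256.7/1664) = -2.697  (gene B)
log2(3388/579.9) = 2.547  (gene H)
log2(4.762/0.568) = 3.068  (gene F)
log2(0.120/1.281) = -3.416  (gene A)
log2(8.209/2.212) = 1.892  (gene D)
The largest magnitude belongs to gene A.

3.416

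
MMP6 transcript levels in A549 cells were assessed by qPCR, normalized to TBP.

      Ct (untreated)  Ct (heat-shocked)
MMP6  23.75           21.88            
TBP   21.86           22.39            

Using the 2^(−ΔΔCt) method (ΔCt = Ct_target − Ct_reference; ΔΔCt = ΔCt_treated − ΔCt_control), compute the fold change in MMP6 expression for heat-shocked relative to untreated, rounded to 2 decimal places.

5.28

ΔCt(untreated) = 23.750 − 21.860 = 1.890
ΔCt(heat-shocked) = 21.880 − 22.390 = -0.510
ΔΔCt = -0.510 − 1.890 = -2.400
Fold change = 2^(−(-2.400)) = 2^2.400 = 5.278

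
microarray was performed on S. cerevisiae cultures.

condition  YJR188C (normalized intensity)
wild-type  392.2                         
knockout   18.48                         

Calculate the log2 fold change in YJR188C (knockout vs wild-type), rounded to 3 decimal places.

Fold change = 18.48 / 392.2 = 0.0471
log2(0.0471) = -4.4076

-4.408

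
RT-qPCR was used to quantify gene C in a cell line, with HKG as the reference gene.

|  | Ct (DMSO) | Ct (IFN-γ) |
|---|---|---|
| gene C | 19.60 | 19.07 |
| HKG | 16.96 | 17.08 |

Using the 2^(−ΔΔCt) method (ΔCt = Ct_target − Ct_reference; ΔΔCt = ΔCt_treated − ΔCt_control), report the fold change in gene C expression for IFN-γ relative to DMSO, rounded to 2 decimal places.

1.57

ΔCt(DMSO) = 19.600 − 16.960 = 2.640
ΔCt(IFN-γ) = 19.070 − 17.080 = 1.990
ΔΔCt = 1.990 − 2.640 = -0.650
Fold change = 2^(−(-0.650)) = 2^0.650 = 1.569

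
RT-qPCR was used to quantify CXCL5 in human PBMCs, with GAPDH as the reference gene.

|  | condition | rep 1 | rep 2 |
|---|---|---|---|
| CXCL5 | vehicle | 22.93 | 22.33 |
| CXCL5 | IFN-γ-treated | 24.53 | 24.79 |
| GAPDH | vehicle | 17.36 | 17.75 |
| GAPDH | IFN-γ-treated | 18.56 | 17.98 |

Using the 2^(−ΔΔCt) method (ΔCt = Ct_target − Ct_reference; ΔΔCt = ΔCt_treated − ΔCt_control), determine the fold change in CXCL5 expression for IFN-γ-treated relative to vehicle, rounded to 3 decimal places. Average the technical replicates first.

0.402

Mean Ct: CXCL5 vehicle 22.630; CXCL5 IFN-γ-treated 24.660; GAPDH vehicle 17.555; GAPDH IFN-γ-treated 18.270
ΔCt(vehicle) = 22.630 − 17.555 = 5.075
ΔCt(IFN-γ-treated) = 24.660 − 18.270 = 6.390
ΔΔCt = 6.390 − 5.075 = 1.315
Fold change = 2^(−1.315) = 0.4019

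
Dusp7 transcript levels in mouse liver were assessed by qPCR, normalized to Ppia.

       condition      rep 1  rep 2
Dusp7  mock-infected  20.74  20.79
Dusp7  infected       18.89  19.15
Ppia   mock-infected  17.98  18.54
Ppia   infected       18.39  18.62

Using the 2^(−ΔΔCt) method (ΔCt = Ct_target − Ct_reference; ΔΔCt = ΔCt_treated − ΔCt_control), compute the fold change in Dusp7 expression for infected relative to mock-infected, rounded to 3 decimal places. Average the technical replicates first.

3.972

Mean Ct: Dusp7 mock-infected 20.765; Dusp7 infected 19.020; Ppia mock-infected 18.260; Ppia infected 18.505
ΔCt(mock-infected) = 20.765 − 18.260 = 2.505
ΔCt(infected) = 19.020 − 18.505 = 0.515
ΔΔCt = 0.515 − 2.505 = -1.990
Fold change = 2^(−(-1.990)) = 2^1.990 = 3.9724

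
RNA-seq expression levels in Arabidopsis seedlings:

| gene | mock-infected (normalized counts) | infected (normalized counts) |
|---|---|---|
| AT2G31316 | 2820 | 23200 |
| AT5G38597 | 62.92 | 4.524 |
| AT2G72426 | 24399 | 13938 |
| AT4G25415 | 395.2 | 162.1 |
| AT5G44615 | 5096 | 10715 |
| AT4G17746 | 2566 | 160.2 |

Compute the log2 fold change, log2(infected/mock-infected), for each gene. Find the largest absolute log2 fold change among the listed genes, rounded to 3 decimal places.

4.002

log2(23200/2820) = 3.040  (AT2G31316)
log2(4.524/62.92) = -3.798  (AT5G38597)
log2(13938/24399) = -0.808  (AT2G72426)
log2(162.1/395.2) = -1.286  (AT4G25415)
log2(10715/5096) = 1.072  (AT5G44615)
log2(160.2/2566) = -4.002  (AT4G17746)
The largest magnitude belongs to AT4G17746.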